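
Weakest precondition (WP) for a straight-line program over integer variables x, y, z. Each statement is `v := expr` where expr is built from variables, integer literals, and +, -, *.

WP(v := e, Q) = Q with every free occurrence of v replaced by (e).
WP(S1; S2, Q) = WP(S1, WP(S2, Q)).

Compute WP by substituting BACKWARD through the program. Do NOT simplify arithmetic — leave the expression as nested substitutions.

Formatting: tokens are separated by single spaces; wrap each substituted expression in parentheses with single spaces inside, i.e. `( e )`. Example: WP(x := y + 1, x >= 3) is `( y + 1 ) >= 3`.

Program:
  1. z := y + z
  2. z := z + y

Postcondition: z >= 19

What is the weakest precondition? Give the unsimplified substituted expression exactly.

Answer: ( ( y + z ) + y ) >= 19

Derivation:
post: z >= 19
stmt 2: z := z + y  -- replace 1 occurrence(s) of z with (z + y)
  => ( z + y ) >= 19
stmt 1: z := y + z  -- replace 1 occurrence(s) of z with (y + z)
  => ( ( y + z ) + y ) >= 19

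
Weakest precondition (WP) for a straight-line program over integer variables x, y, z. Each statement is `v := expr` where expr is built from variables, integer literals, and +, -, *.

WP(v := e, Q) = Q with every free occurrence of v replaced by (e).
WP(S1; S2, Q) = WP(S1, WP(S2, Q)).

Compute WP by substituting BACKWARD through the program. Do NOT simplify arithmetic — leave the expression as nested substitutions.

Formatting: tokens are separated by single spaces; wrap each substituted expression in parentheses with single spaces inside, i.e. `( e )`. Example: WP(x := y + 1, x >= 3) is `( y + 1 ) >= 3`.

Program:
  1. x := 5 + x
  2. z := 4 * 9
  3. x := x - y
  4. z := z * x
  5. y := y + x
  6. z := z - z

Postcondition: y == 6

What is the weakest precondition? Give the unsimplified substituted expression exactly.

post: y == 6
stmt 6: z := z - z  -- replace 0 occurrence(s) of z with (z - z)
  => y == 6
stmt 5: y := y + x  -- replace 1 occurrence(s) of y with (y + x)
  => ( y + x ) == 6
stmt 4: z := z * x  -- replace 0 occurrence(s) of z with (z * x)
  => ( y + x ) == 6
stmt 3: x := x - y  -- replace 1 occurrence(s) of x with (x - y)
  => ( y + ( x - y ) ) == 6
stmt 2: z := 4 * 9  -- replace 0 occurrence(s) of z with (4 * 9)
  => ( y + ( x - y ) ) == 6
stmt 1: x := 5 + x  -- replace 1 occurrence(s) of x with (5 + x)
  => ( y + ( ( 5 + x ) - y ) ) == 6

Answer: ( y + ( ( 5 + x ) - y ) ) == 6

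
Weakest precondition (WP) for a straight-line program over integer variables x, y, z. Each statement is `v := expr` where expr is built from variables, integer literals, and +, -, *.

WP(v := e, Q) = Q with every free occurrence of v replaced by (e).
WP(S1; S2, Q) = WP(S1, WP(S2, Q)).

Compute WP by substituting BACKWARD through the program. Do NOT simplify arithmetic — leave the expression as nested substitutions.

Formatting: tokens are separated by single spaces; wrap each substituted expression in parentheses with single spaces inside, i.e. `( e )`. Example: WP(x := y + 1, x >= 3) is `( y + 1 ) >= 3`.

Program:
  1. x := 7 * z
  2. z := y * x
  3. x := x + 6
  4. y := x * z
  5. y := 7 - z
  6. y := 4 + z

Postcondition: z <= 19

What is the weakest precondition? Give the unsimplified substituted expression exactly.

post: z <= 19
stmt 6: y := 4 + z  -- replace 0 occurrence(s) of y with (4 + z)
  => z <= 19
stmt 5: y := 7 - z  -- replace 0 occurrence(s) of y with (7 - z)
  => z <= 19
stmt 4: y := x * z  -- replace 0 occurrence(s) of y with (x * z)
  => z <= 19
stmt 3: x := x + 6  -- replace 0 occurrence(s) of x with (x + 6)
  => z <= 19
stmt 2: z := y * x  -- replace 1 occurrence(s) of z with (y * x)
  => ( y * x ) <= 19
stmt 1: x := 7 * z  -- replace 1 occurrence(s) of x with (7 * z)
  => ( y * ( 7 * z ) ) <= 19

Answer: ( y * ( 7 * z ) ) <= 19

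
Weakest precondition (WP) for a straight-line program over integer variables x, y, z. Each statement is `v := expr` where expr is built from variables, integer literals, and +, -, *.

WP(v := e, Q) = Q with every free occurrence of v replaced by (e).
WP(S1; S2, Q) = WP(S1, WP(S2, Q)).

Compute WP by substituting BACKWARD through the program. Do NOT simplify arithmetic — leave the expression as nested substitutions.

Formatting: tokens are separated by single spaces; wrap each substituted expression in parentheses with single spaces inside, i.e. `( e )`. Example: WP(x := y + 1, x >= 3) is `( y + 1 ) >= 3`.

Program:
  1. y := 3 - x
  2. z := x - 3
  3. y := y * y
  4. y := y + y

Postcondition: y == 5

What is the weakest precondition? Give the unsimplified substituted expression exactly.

post: y == 5
stmt 4: y := y + y  -- replace 1 occurrence(s) of y with (y + y)
  => ( y + y ) == 5
stmt 3: y := y * y  -- replace 2 occurrence(s) of y with (y * y)
  => ( ( y * y ) + ( y * y ) ) == 5
stmt 2: z := x - 3  -- replace 0 occurrence(s) of z with (x - 3)
  => ( ( y * y ) + ( y * y ) ) == 5
stmt 1: y := 3 - x  -- replace 4 occurrence(s) of y with (3 - x)
  => ( ( ( 3 - x ) * ( 3 - x ) ) + ( ( 3 - x ) * ( 3 - x ) ) ) == 5

Answer: ( ( ( 3 - x ) * ( 3 - x ) ) + ( ( 3 - x ) * ( 3 - x ) ) ) == 5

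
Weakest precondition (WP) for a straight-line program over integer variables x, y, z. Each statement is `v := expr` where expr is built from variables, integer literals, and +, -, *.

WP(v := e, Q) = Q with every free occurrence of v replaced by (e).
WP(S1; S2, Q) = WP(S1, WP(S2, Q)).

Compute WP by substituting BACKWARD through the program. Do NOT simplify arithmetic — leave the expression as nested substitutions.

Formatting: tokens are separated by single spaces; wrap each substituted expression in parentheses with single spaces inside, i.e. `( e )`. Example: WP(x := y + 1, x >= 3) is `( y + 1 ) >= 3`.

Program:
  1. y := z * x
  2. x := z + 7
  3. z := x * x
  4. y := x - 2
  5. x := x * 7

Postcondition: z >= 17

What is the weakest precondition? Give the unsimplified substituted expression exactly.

post: z >= 17
stmt 5: x := x * 7  -- replace 0 occurrence(s) of x with (x * 7)
  => z >= 17
stmt 4: y := x - 2  -- replace 0 occurrence(s) of y with (x - 2)
  => z >= 17
stmt 3: z := x * x  -- replace 1 occurrence(s) of z with (x * x)
  => ( x * x ) >= 17
stmt 2: x := z + 7  -- replace 2 occurrence(s) of x with (z + 7)
  => ( ( z + 7 ) * ( z + 7 ) ) >= 17
stmt 1: y := z * x  -- replace 0 occurrence(s) of y with (z * x)
  => ( ( z + 7 ) * ( z + 7 ) ) >= 17

Answer: ( ( z + 7 ) * ( z + 7 ) ) >= 17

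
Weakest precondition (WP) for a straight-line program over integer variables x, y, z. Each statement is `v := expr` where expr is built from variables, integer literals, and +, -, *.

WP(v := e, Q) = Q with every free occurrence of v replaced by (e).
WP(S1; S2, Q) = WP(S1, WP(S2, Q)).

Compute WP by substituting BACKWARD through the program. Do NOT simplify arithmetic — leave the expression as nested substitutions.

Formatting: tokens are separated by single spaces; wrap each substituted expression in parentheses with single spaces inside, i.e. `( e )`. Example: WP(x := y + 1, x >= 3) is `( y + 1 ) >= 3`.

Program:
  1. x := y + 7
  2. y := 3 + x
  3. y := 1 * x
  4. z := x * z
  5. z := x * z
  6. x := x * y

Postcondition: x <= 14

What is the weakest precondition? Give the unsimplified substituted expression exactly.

Answer: ( ( y + 7 ) * ( 1 * ( y + 7 ) ) ) <= 14

Derivation:
post: x <= 14
stmt 6: x := x * y  -- replace 1 occurrence(s) of x with (x * y)
  => ( x * y ) <= 14
stmt 5: z := x * z  -- replace 0 occurrence(s) of z with (x * z)
  => ( x * y ) <= 14
stmt 4: z := x * z  -- replace 0 occurrence(s) of z with (x * z)
  => ( x * y ) <= 14
stmt 3: y := 1 * x  -- replace 1 occurrence(s) of y with (1 * x)
  => ( x * ( 1 * x ) ) <= 14
stmt 2: y := 3 + x  -- replace 0 occurrence(s) of y with (3 + x)
  => ( x * ( 1 * x ) ) <= 14
stmt 1: x := y + 7  -- replace 2 occurrence(s) of x with (y + 7)
  => ( ( y + 7 ) * ( 1 * ( y + 7 ) ) ) <= 14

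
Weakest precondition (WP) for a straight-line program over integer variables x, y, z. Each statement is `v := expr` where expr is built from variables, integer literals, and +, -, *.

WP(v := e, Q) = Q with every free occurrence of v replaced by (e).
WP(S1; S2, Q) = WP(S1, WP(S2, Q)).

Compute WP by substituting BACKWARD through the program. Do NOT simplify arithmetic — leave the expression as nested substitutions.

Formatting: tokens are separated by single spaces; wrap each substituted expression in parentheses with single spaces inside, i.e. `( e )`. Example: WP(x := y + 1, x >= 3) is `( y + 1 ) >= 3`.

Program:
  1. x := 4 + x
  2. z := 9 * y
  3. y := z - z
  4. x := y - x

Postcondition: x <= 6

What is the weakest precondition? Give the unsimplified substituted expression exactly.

Answer: ( ( ( 9 * y ) - ( 9 * y ) ) - ( 4 + x ) ) <= 6

Derivation:
post: x <= 6
stmt 4: x := y - x  -- replace 1 occurrence(s) of x with (y - x)
  => ( y - x ) <= 6
stmt 3: y := z - z  -- replace 1 occurrence(s) of y with (z - z)
  => ( ( z - z ) - x ) <= 6
stmt 2: z := 9 * y  -- replace 2 occurrence(s) of z with (9 * y)
  => ( ( ( 9 * y ) - ( 9 * y ) ) - x ) <= 6
stmt 1: x := 4 + x  -- replace 1 occurrence(s) of x with (4 + x)
  => ( ( ( 9 * y ) - ( 9 * y ) ) - ( 4 + x ) ) <= 6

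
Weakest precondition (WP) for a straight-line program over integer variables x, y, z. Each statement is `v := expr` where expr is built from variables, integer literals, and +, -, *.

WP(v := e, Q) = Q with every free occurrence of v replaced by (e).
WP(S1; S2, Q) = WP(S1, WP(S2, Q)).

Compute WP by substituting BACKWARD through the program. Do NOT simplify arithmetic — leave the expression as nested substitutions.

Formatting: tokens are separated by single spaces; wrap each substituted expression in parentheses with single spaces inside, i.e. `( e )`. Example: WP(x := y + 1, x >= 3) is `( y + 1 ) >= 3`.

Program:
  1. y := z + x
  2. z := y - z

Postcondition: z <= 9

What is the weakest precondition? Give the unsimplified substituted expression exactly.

post: z <= 9
stmt 2: z := y - z  -- replace 1 occurrence(s) of z with (y - z)
  => ( y - z ) <= 9
stmt 1: y := z + x  -- replace 1 occurrence(s) of y with (z + x)
  => ( ( z + x ) - z ) <= 9

Answer: ( ( z + x ) - z ) <= 9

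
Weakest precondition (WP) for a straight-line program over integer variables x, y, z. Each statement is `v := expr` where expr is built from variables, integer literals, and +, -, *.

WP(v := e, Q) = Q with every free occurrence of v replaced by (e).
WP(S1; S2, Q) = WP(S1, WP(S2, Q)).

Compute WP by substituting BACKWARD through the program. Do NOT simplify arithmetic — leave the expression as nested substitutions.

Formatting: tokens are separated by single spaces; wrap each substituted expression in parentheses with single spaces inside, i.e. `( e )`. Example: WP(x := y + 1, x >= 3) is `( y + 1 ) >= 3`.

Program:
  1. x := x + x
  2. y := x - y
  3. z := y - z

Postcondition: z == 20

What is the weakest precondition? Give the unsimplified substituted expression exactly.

post: z == 20
stmt 3: z := y - z  -- replace 1 occurrence(s) of z with (y - z)
  => ( y - z ) == 20
stmt 2: y := x - y  -- replace 1 occurrence(s) of y with (x - y)
  => ( ( x - y ) - z ) == 20
stmt 1: x := x + x  -- replace 1 occurrence(s) of x with (x + x)
  => ( ( ( x + x ) - y ) - z ) == 20

Answer: ( ( ( x + x ) - y ) - z ) == 20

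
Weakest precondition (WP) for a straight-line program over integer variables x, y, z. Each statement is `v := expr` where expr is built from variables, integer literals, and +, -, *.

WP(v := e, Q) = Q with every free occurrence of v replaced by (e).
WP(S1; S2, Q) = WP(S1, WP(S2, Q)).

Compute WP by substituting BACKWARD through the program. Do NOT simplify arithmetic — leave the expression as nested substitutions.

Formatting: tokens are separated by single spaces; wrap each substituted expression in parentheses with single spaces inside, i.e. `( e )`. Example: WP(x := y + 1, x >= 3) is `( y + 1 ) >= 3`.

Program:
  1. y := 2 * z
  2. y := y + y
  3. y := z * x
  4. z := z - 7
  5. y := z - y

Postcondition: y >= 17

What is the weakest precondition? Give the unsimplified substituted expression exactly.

post: y >= 17
stmt 5: y := z - y  -- replace 1 occurrence(s) of y with (z - y)
  => ( z - y ) >= 17
stmt 4: z := z - 7  -- replace 1 occurrence(s) of z with (z - 7)
  => ( ( z - 7 ) - y ) >= 17
stmt 3: y := z * x  -- replace 1 occurrence(s) of y with (z * x)
  => ( ( z - 7 ) - ( z * x ) ) >= 17
stmt 2: y := y + y  -- replace 0 occurrence(s) of y with (y + y)
  => ( ( z - 7 ) - ( z * x ) ) >= 17
stmt 1: y := 2 * z  -- replace 0 occurrence(s) of y with (2 * z)
  => ( ( z - 7 ) - ( z * x ) ) >= 17

Answer: ( ( z - 7 ) - ( z * x ) ) >= 17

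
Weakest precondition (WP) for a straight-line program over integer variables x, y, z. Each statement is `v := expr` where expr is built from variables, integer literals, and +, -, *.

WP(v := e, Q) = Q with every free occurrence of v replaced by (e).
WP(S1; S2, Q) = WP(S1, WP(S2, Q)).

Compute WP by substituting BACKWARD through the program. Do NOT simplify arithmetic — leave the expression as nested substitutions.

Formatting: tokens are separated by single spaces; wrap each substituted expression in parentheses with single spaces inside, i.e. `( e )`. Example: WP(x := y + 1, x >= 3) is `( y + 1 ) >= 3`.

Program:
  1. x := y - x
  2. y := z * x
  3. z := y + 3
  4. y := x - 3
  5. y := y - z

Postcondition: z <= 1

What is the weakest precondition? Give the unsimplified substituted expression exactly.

post: z <= 1
stmt 5: y := y - z  -- replace 0 occurrence(s) of y with (y - z)
  => z <= 1
stmt 4: y := x - 3  -- replace 0 occurrence(s) of y with (x - 3)
  => z <= 1
stmt 3: z := y + 3  -- replace 1 occurrence(s) of z with (y + 3)
  => ( y + 3 ) <= 1
stmt 2: y := z * x  -- replace 1 occurrence(s) of y with (z * x)
  => ( ( z * x ) + 3 ) <= 1
stmt 1: x := y - x  -- replace 1 occurrence(s) of x with (y - x)
  => ( ( z * ( y - x ) ) + 3 ) <= 1

Answer: ( ( z * ( y - x ) ) + 3 ) <= 1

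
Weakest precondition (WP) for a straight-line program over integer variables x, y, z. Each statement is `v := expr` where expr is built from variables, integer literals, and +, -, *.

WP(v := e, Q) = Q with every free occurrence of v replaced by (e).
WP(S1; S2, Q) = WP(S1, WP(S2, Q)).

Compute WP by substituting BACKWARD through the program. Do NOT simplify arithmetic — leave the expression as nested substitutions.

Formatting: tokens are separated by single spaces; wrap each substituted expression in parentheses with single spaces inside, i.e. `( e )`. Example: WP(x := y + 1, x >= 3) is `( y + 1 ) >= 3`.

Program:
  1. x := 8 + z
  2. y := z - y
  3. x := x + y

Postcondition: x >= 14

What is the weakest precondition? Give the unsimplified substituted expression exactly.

post: x >= 14
stmt 3: x := x + y  -- replace 1 occurrence(s) of x with (x + y)
  => ( x + y ) >= 14
stmt 2: y := z - y  -- replace 1 occurrence(s) of y with (z - y)
  => ( x + ( z - y ) ) >= 14
stmt 1: x := 8 + z  -- replace 1 occurrence(s) of x with (8 + z)
  => ( ( 8 + z ) + ( z - y ) ) >= 14

Answer: ( ( 8 + z ) + ( z - y ) ) >= 14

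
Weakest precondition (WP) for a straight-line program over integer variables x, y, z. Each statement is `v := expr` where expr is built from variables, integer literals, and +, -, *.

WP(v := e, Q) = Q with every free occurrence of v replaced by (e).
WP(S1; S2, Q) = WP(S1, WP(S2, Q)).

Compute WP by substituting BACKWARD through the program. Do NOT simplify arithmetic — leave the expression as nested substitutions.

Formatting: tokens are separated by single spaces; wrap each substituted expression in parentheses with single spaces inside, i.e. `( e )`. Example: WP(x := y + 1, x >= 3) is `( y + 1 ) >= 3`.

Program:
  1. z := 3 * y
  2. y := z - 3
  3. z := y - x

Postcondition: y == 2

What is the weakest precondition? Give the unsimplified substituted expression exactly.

Answer: ( ( 3 * y ) - 3 ) == 2

Derivation:
post: y == 2
stmt 3: z := y - x  -- replace 0 occurrence(s) of z with (y - x)
  => y == 2
stmt 2: y := z - 3  -- replace 1 occurrence(s) of y with (z - 3)
  => ( z - 3 ) == 2
stmt 1: z := 3 * y  -- replace 1 occurrence(s) of z with (3 * y)
  => ( ( 3 * y ) - 3 ) == 2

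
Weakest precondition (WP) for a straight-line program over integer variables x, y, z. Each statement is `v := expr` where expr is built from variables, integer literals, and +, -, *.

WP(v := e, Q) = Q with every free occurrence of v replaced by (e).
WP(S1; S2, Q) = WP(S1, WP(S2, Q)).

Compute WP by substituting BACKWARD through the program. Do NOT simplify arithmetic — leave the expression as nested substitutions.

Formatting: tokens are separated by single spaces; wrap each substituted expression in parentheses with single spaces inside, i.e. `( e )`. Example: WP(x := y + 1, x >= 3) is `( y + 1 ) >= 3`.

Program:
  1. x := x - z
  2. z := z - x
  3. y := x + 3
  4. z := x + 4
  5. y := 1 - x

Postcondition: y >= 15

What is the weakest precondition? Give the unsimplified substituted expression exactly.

post: y >= 15
stmt 5: y := 1 - x  -- replace 1 occurrence(s) of y with (1 - x)
  => ( 1 - x ) >= 15
stmt 4: z := x + 4  -- replace 0 occurrence(s) of z with (x + 4)
  => ( 1 - x ) >= 15
stmt 3: y := x + 3  -- replace 0 occurrence(s) of y with (x + 3)
  => ( 1 - x ) >= 15
stmt 2: z := z - x  -- replace 0 occurrence(s) of z with (z - x)
  => ( 1 - x ) >= 15
stmt 1: x := x - z  -- replace 1 occurrence(s) of x with (x - z)
  => ( 1 - ( x - z ) ) >= 15

Answer: ( 1 - ( x - z ) ) >= 15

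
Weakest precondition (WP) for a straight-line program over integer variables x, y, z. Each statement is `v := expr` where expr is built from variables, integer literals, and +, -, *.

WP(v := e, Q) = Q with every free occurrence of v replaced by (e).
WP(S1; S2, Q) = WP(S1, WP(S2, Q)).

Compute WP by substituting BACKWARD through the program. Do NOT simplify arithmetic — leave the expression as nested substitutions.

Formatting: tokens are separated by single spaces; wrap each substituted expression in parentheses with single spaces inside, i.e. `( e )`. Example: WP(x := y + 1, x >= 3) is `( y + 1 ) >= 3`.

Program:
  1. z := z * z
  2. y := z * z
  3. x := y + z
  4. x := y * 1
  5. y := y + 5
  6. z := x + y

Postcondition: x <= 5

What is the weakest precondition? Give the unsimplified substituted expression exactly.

post: x <= 5
stmt 6: z := x + y  -- replace 0 occurrence(s) of z with (x + y)
  => x <= 5
stmt 5: y := y + 5  -- replace 0 occurrence(s) of y with (y + 5)
  => x <= 5
stmt 4: x := y * 1  -- replace 1 occurrence(s) of x with (y * 1)
  => ( y * 1 ) <= 5
stmt 3: x := y + z  -- replace 0 occurrence(s) of x with (y + z)
  => ( y * 1 ) <= 5
stmt 2: y := z * z  -- replace 1 occurrence(s) of y with (z * z)
  => ( ( z * z ) * 1 ) <= 5
stmt 1: z := z * z  -- replace 2 occurrence(s) of z with (z * z)
  => ( ( ( z * z ) * ( z * z ) ) * 1 ) <= 5

Answer: ( ( ( z * z ) * ( z * z ) ) * 1 ) <= 5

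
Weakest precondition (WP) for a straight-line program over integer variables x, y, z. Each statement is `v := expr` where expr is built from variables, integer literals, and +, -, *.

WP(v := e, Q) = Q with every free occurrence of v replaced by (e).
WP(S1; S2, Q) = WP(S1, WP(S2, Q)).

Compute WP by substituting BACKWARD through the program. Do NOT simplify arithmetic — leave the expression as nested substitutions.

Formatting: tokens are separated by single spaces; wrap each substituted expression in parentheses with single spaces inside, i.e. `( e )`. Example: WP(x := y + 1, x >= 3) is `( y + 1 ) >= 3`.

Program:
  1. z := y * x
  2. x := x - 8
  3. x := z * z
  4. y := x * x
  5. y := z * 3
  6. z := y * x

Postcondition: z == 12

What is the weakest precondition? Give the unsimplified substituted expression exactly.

Answer: ( ( ( y * x ) * 3 ) * ( ( y * x ) * ( y * x ) ) ) == 12

Derivation:
post: z == 12
stmt 6: z := y * x  -- replace 1 occurrence(s) of z with (y * x)
  => ( y * x ) == 12
stmt 5: y := z * 3  -- replace 1 occurrence(s) of y with (z * 3)
  => ( ( z * 3 ) * x ) == 12
stmt 4: y := x * x  -- replace 0 occurrence(s) of y with (x * x)
  => ( ( z * 3 ) * x ) == 12
stmt 3: x := z * z  -- replace 1 occurrence(s) of x with (z * z)
  => ( ( z * 3 ) * ( z * z ) ) == 12
stmt 2: x := x - 8  -- replace 0 occurrence(s) of x with (x - 8)
  => ( ( z * 3 ) * ( z * z ) ) == 12
stmt 1: z := y * x  -- replace 3 occurrence(s) of z with (y * x)
  => ( ( ( y * x ) * 3 ) * ( ( y * x ) * ( y * x ) ) ) == 12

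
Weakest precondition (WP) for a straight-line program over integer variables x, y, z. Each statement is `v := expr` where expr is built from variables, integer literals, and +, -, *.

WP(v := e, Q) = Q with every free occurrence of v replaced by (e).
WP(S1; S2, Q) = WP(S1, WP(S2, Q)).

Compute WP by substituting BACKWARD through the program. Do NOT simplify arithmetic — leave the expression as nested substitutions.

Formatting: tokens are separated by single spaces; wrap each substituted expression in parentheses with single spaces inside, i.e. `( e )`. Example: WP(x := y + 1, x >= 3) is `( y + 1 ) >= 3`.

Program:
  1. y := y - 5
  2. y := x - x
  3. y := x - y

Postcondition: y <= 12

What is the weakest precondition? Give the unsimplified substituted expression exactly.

Answer: ( x - ( x - x ) ) <= 12

Derivation:
post: y <= 12
stmt 3: y := x - y  -- replace 1 occurrence(s) of y with (x - y)
  => ( x - y ) <= 12
stmt 2: y := x - x  -- replace 1 occurrence(s) of y with (x - x)
  => ( x - ( x - x ) ) <= 12
stmt 1: y := y - 5  -- replace 0 occurrence(s) of y with (y - 5)
  => ( x - ( x - x ) ) <= 12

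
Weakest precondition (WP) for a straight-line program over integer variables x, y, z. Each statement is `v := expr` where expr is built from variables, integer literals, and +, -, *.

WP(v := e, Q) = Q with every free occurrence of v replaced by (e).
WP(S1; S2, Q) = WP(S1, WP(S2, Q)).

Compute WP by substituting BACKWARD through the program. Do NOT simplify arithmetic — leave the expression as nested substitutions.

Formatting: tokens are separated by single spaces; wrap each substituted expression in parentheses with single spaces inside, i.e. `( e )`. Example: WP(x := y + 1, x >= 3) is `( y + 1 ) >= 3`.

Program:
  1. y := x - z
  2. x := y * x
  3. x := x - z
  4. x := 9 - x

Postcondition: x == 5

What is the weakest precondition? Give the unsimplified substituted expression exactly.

post: x == 5
stmt 4: x := 9 - x  -- replace 1 occurrence(s) of x with (9 - x)
  => ( 9 - x ) == 5
stmt 3: x := x - z  -- replace 1 occurrence(s) of x with (x - z)
  => ( 9 - ( x - z ) ) == 5
stmt 2: x := y * x  -- replace 1 occurrence(s) of x with (y * x)
  => ( 9 - ( ( y * x ) - z ) ) == 5
stmt 1: y := x - z  -- replace 1 occurrence(s) of y with (x - z)
  => ( 9 - ( ( ( x - z ) * x ) - z ) ) == 5

Answer: ( 9 - ( ( ( x - z ) * x ) - z ) ) == 5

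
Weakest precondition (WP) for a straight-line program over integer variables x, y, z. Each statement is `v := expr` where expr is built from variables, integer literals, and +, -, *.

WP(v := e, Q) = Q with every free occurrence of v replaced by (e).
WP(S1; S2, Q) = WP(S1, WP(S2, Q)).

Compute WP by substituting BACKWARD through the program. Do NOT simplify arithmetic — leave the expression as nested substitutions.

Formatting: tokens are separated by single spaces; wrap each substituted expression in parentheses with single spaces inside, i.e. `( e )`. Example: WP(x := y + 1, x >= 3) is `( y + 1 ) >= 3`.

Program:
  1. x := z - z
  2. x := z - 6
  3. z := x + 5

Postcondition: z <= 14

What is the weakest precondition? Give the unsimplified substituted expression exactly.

Answer: ( ( z - 6 ) + 5 ) <= 14

Derivation:
post: z <= 14
stmt 3: z := x + 5  -- replace 1 occurrence(s) of z with (x + 5)
  => ( x + 5 ) <= 14
stmt 2: x := z - 6  -- replace 1 occurrence(s) of x with (z - 6)
  => ( ( z - 6 ) + 5 ) <= 14
stmt 1: x := z - z  -- replace 0 occurrence(s) of x with (z - z)
  => ( ( z - 6 ) + 5 ) <= 14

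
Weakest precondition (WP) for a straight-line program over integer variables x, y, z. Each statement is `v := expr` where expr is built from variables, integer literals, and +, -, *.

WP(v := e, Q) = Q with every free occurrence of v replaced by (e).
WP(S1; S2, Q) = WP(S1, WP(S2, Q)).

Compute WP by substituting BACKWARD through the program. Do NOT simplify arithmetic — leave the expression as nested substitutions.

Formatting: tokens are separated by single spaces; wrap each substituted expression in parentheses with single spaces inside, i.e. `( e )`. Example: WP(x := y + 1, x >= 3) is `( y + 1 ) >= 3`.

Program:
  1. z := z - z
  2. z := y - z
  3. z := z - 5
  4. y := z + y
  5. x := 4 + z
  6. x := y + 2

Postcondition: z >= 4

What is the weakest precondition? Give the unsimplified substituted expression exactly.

post: z >= 4
stmt 6: x := y + 2  -- replace 0 occurrence(s) of x with (y + 2)
  => z >= 4
stmt 5: x := 4 + z  -- replace 0 occurrence(s) of x with (4 + z)
  => z >= 4
stmt 4: y := z + y  -- replace 0 occurrence(s) of y with (z + y)
  => z >= 4
stmt 3: z := z - 5  -- replace 1 occurrence(s) of z with (z - 5)
  => ( z - 5 ) >= 4
stmt 2: z := y - z  -- replace 1 occurrence(s) of z with (y - z)
  => ( ( y - z ) - 5 ) >= 4
stmt 1: z := z - z  -- replace 1 occurrence(s) of z with (z - z)
  => ( ( y - ( z - z ) ) - 5 ) >= 4

Answer: ( ( y - ( z - z ) ) - 5 ) >= 4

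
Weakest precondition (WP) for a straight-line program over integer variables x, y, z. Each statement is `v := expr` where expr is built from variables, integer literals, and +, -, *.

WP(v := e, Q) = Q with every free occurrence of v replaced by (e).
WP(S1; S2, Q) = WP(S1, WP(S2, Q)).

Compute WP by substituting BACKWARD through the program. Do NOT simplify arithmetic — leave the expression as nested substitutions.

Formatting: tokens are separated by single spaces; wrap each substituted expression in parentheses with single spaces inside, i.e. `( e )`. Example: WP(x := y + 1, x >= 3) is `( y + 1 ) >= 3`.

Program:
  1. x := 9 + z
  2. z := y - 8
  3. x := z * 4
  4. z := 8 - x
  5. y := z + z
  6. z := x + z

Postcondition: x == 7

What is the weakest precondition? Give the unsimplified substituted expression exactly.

post: x == 7
stmt 6: z := x + z  -- replace 0 occurrence(s) of z with (x + z)
  => x == 7
stmt 5: y := z + z  -- replace 0 occurrence(s) of y with (z + z)
  => x == 7
stmt 4: z := 8 - x  -- replace 0 occurrence(s) of z with (8 - x)
  => x == 7
stmt 3: x := z * 4  -- replace 1 occurrence(s) of x with (z * 4)
  => ( z * 4 ) == 7
stmt 2: z := y - 8  -- replace 1 occurrence(s) of z with (y - 8)
  => ( ( y - 8 ) * 4 ) == 7
stmt 1: x := 9 + z  -- replace 0 occurrence(s) of x with (9 + z)
  => ( ( y - 8 ) * 4 ) == 7

Answer: ( ( y - 8 ) * 4 ) == 7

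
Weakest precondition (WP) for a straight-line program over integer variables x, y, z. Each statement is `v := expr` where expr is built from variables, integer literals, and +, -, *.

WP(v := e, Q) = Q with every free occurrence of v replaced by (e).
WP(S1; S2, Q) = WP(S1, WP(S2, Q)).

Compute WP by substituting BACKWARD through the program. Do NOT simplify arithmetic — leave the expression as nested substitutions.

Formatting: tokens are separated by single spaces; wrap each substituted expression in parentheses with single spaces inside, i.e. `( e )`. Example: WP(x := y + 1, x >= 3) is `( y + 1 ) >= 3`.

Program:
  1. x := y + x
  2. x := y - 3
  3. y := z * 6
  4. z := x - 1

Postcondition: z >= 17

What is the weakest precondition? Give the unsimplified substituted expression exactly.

Answer: ( ( y - 3 ) - 1 ) >= 17

Derivation:
post: z >= 17
stmt 4: z := x - 1  -- replace 1 occurrence(s) of z with (x - 1)
  => ( x - 1 ) >= 17
stmt 3: y := z * 6  -- replace 0 occurrence(s) of y with (z * 6)
  => ( x - 1 ) >= 17
stmt 2: x := y - 3  -- replace 1 occurrence(s) of x with (y - 3)
  => ( ( y - 3 ) - 1 ) >= 17
stmt 1: x := y + x  -- replace 0 occurrence(s) of x with (y + x)
  => ( ( y - 3 ) - 1 ) >= 17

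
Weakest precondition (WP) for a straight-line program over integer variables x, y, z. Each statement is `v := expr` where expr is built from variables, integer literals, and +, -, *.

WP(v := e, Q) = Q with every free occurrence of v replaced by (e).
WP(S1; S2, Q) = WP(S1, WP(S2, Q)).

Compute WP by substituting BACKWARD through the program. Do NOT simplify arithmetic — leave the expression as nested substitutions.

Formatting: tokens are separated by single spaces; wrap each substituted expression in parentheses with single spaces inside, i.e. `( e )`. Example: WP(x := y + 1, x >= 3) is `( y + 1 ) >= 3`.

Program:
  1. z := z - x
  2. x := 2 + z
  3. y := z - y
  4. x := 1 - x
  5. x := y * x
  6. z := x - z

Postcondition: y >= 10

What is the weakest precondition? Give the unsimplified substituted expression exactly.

post: y >= 10
stmt 6: z := x - z  -- replace 0 occurrence(s) of z with (x - z)
  => y >= 10
stmt 5: x := y * x  -- replace 0 occurrence(s) of x with (y * x)
  => y >= 10
stmt 4: x := 1 - x  -- replace 0 occurrence(s) of x with (1 - x)
  => y >= 10
stmt 3: y := z - y  -- replace 1 occurrence(s) of y with (z - y)
  => ( z - y ) >= 10
stmt 2: x := 2 + z  -- replace 0 occurrence(s) of x with (2 + z)
  => ( z - y ) >= 10
stmt 1: z := z - x  -- replace 1 occurrence(s) of z with (z - x)
  => ( ( z - x ) - y ) >= 10

Answer: ( ( z - x ) - y ) >= 10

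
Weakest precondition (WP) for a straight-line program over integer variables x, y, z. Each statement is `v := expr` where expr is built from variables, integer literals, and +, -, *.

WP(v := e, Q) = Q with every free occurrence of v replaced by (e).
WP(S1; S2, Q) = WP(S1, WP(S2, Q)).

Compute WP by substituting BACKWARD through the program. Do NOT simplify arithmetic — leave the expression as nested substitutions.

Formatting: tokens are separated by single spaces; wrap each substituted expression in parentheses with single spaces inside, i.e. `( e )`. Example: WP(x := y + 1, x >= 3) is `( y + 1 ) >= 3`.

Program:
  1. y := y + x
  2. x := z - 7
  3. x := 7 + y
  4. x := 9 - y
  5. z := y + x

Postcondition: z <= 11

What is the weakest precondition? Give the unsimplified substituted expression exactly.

Answer: ( ( y + x ) + ( 9 - ( y + x ) ) ) <= 11

Derivation:
post: z <= 11
stmt 5: z := y + x  -- replace 1 occurrence(s) of z with (y + x)
  => ( y + x ) <= 11
stmt 4: x := 9 - y  -- replace 1 occurrence(s) of x with (9 - y)
  => ( y + ( 9 - y ) ) <= 11
stmt 3: x := 7 + y  -- replace 0 occurrence(s) of x with (7 + y)
  => ( y + ( 9 - y ) ) <= 11
stmt 2: x := z - 7  -- replace 0 occurrence(s) of x with (z - 7)
  => ( y + ( 9 - y ) ) <= 11
stmt 1: y := y + x  -- replace 2 occurrence(s) of y with (y + x)
  => ( ( y + x ) + ( 9 - ( y + x ) ) ) <= 11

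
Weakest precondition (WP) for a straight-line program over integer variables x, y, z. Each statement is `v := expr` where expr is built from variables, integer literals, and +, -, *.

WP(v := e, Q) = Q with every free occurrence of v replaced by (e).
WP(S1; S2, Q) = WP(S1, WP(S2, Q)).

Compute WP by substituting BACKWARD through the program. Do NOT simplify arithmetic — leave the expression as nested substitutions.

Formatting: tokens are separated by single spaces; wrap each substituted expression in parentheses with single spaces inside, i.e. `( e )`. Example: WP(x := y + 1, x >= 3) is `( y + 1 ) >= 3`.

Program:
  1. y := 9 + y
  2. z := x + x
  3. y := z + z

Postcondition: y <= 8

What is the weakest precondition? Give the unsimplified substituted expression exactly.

Answer: ( ( x + x ) + ( x + x ) ) <= 8

Derivation:
post: y <= 8
stmt 3: y := z + z  -- replace 1 occurrence(s) of y with (z + z)
  => ( z + z ) <= 8
stmt 2: z := x + x  -- replace 2 occurrence(s) of z with (x + x)
  => ( ( x + x ) + ( x + x ) ) <= 8
stmt 1: y := 9 + y  -- replace 0 occurrence(s) of y with (9 + y)
  => ( ( x + x ) + ( x + x ) ) <= 8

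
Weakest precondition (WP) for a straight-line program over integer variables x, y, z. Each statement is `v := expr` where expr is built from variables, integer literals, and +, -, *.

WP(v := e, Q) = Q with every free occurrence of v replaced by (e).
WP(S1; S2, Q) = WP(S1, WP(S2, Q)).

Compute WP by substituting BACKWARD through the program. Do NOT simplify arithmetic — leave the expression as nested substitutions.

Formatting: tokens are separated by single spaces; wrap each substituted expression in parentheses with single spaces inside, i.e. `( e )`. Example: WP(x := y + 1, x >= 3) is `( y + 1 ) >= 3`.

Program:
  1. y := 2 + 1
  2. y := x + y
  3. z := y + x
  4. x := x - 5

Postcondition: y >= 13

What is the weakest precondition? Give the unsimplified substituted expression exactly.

post: y >= 13
stmt 4: x := x - 5  -- replace 0 occurrence(s) of x with (x - 5)
  => y >= 13
stmt 3: z := y + x  -- replace 0 occurrence(s) of z with (y + x)
  => y >= 13
stmt 2: y := x + y  -- replace 1 occurrence(s) of y with (x + y)
  => ( x + y ) >= 13
stmt 1: y := 2 + 1  -- replace 1 occurrence(s) of y with (2 + 1)
  => ( x + ( 2 + 1 ) ) >= 13

Answer: ( x + ( 2 + 1 ) ) >= 13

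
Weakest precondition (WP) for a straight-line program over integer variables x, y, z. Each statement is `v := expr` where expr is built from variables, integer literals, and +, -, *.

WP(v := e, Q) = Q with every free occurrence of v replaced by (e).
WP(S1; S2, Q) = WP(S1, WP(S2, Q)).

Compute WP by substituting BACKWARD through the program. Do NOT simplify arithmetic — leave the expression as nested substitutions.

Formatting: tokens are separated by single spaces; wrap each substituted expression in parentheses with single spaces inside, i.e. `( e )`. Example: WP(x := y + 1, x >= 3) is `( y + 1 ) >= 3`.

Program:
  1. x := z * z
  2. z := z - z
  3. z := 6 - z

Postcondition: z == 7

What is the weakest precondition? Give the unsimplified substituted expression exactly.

Answer: ( 6 - ( z - z ) ) == 7

Derivation:
post: z == 7
stmt 3: z := 6 - z  -- replace 1 occurrence(s) of z with (6 - z)
  => ( 6 - z ) == 7
stmt 2: z := z - z  -- replace 1 occurrence(s) of z with (z - z)
  => ( 6 - ( z - z ) ) == 7
stmt 1: x := z * z  -- replace 0 occurrence(s) of x with (z * z)
  => ( 6 - ( z - z ) ) == 7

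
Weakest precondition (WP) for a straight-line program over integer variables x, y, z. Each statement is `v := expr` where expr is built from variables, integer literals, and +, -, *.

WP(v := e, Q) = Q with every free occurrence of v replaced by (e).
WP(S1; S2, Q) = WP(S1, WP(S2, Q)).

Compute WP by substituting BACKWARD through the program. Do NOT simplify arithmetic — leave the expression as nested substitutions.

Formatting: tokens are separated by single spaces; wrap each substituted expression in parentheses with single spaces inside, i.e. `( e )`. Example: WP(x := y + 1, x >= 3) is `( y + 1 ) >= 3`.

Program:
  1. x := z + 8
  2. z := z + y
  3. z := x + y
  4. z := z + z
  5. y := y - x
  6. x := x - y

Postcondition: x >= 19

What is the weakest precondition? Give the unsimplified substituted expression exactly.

Answer: ( ( z + 8 ) - ( y - ( z + 8 ) ) ) >= 19

Derivation:
post: x >= 19
stmt 6: x := x - y  -- replace 1 occurrence(s) of x with (x - y)
  => ( x - y ) >= 19
stmt 5: y := y - x  -- replace 1 occurrence(s) of y with (y - x)
  => ( x - ( y - x ) ) >= 19
stmt 4: z := z + z  -- replace 0 occurrence(s) of z with (z + z)
  => ( x - ( y - x ) ) >= 19
stmt 3: z := x + y  -- replace 0 occurrence(s) of z with (x + y)
  => ( x - ( y - x ) ) >= 19
stmt 2: z := z + y  -- replace 0 occurrence(s) of z with (z + y)
  => ( x - ( y - x ) ) >= 19
stmt 1: x := z + 8  -- replace 2 occurrence(s) of x with (z + 8)
  => ( ( z + 8 ) - ( y - ( z + 8 ) ) ) >= 19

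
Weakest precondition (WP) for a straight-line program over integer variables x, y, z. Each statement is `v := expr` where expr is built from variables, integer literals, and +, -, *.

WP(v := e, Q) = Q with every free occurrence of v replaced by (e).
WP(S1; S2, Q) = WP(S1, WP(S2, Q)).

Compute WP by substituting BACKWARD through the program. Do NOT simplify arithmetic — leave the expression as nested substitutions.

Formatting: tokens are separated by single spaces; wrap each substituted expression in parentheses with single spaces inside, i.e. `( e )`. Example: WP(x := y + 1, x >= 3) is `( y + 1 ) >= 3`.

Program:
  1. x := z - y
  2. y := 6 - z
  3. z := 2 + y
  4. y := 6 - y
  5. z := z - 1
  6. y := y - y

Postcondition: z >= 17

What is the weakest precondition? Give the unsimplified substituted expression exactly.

Answer: ( ( 2 + ( 6 - z ) ) - 1 ) >= 17

Derivation:
post: z >= 17
stmt 6: y := y - y  -- replace 0 occurrence(s) of y with (y - y)
  => z >= 17
stmt 5: z := z - 1  -- replace 1 occurrence(s) of z with (z - 1)
  => ( z - 1 ) >= 17
stmt 4: y := 6 - y  -- replace 0 occurrence(s) of y with (6 - y)
  => ( z - 1 ) >= 17
stmt 3: z := 2 + y  -- replace 1 occurrence(s) of z with (2 + y)
  => ( ( 2 + y ) - 1 ) >= 17
stmt 2: y := 6 - z  -- replace 1 occurrence(s) of y with (6 - z)
  => ( ( 2 + ( 6 - z ) ) - 1 ) >= 17
stmt 1: x := z - y  -- replace 0 occurrence(s) of x with (z - y)
  => ( ( 2 + ( 6 - z ) ) - 1 ) >= 17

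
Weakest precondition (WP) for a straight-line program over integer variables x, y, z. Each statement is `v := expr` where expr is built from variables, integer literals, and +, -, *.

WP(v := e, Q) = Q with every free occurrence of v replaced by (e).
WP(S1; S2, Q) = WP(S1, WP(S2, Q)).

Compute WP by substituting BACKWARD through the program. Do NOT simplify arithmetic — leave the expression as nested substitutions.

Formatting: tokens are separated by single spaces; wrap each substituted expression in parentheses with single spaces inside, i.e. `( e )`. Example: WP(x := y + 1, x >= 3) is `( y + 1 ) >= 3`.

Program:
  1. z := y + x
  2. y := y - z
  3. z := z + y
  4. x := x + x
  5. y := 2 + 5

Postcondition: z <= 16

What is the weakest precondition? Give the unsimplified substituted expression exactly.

Answer: ( ( y + x ) + ( y - ( y + x ) ) ) <= 16

Derivation:
post: z <= 16
stmt 5: y := 2 + 5  -- replace 0 occurrence(s) of y with (2 + 5)
  => z <= 16
stmt 4: x := x + x  -- replace 0 occurrence(s) of x with (x + x)
  => z <= 16
stmt 3: z := z + y  -- replace 1 occurrence(s) of z with (z + y)
  => ( z + y ) <= 16
stmt 2: y := y - z  -- replace 1 occurrence(s) of y with (y - z)
  => ( z + ( y - z ) ) <= 16
stmt 1: z := y + x  -- replace 2 occurrence(s) of z with (y + x)
  => ( ( y + x ) + ( y - ( y + x ) ) ) <= 16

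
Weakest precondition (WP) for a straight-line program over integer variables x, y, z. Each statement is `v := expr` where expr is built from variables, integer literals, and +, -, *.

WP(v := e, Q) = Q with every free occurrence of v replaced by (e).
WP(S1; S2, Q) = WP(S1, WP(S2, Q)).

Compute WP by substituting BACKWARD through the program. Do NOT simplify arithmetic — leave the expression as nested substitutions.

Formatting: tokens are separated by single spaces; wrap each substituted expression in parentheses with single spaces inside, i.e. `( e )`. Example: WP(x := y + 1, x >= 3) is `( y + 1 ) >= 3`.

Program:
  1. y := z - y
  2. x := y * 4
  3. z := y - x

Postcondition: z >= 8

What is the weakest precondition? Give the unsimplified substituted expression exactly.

post: z >= 8
stmt 3: z := y - x  -- replace 1 occurrence(s) of z with (y - x)
  => ( y - x ) >= 8
stmt 2: x := y * 4  -- replace 1 occurrence(s) of x with (y * 4)
  => ( y - ( y * 4 ) ) >= 8
stmt 1: y := z - y  -- replace 2 occurrence(s) of y with (z - y)
  => ( ( z - y ) - ( ( z - y ) * 4 ) ) >= 8

Answer: ( ( z - y ) - ( ( z - y ) * 4 ) ) >= 8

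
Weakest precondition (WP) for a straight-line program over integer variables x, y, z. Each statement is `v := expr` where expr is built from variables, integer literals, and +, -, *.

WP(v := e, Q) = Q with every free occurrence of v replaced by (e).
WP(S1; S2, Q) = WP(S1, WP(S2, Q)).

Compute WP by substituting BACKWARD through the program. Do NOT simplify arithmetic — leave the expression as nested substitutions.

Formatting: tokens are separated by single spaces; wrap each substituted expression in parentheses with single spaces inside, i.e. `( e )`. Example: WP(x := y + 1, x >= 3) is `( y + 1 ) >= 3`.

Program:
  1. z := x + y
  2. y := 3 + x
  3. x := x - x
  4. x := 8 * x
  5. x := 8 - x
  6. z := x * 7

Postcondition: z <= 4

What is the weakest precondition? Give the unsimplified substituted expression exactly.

Answer: ( ( 8 - ( 8 * ( x - x ) ) ) * 7 ) <= 4

Derivation:
post: z <= 4
stmt 6: z := x * 7  -- replace 1 occurrence(s) of z with (x * 7)
  => ( x * 7 ) <= 4
stmt 5: x := 8 - x  -- replace 1 occurrence(s) of x with (8 - x)
  => ( ( 8 - x ) * 7 ) <= 4
stmt 4: x := 8 * x  -- replace 1 occurrence(s) of x with (8 * x)
  => ( ( 8 - ( 8 * x ) ) * 7 ) <= 4
stmt 3: x := x - x  -- replace 1 occurrence(s) of x with (x - x)
  => ( ( 8 - ( 8 * ( x - x ) ) ) * 7 ) <= 4
stmt 2: y := 3 + x  -- replace 0 occurrence(s) of y with (3 + x)
  => ( ( 8 - ( 8 * ( x - x ) ) ) * 7 ) <= 4
stmt 1: z := x + y  -- replace 0 occurrence(s) of z with (x + y)
  => ( ( 8 - ( 8 * ( x - x ) ) ) * 7 ) <= 4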